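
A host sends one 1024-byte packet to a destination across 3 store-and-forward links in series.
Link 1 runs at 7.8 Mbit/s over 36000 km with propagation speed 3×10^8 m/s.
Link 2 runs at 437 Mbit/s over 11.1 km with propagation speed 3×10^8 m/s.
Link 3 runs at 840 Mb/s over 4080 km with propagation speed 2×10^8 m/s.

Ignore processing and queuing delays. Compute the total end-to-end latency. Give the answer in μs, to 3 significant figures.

142000 μs

L = 1024 × 8 = 8192 bits.
Transmission delays (L/R per hop): 1050.26, 18.746, 9.75238 μs; sum = 1078.75 μs.
Propagation delays (d/s per hop): 120000, 37, 20400 μs; sum = 140437 μs.
End-to-end = 142000 μs.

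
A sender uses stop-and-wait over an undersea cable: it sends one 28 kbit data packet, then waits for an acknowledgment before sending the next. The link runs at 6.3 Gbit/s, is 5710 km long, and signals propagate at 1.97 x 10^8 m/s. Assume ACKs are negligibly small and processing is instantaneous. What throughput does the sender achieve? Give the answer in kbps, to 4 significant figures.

t_tx = L/R = 28000/6300000000 = 4.44444e-06 s.
t_prop = 5710000/197000000 = 0.0289848 s; RTT = 0.0579695 s.
Cycle = t_tx + RTT = 0.057974 s.
Throughput = L / cycle = 28000 / 0.057974 = 483.0 kbps.

483.0 kbps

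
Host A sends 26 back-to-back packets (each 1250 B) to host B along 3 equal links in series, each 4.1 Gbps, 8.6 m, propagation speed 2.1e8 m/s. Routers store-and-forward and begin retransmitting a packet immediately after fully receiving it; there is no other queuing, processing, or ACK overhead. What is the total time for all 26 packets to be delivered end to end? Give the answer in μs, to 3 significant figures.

68.4 μs

Per-hop transmission t_tx = L/R = 10000/4.1e+09 = 2.43902 μs.
Per-hop propagation t_prop = 8.6/210000000 = 0.0409524 μs.
Pipeline fill: first packet needs 3·t_tx to clear all hops; remaining 25 packets each add one t_tx.
Total = (3+26-1)·t_tx + 3·t_prop = 28·2.43902 + 3·0.0409524 = 68.4 μs.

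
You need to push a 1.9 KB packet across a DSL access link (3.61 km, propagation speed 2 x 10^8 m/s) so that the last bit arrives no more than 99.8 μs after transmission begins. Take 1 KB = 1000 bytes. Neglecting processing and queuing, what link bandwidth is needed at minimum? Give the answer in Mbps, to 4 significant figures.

185.9 Mbps

L = 15200 bits.
Propagation delay = 3610 / 200000000 = 18.05 μs.
Transmission budget = 99.8 − 18.05 = 81.75 μs.
R ≥ L / t_tx = 15200 bits / 8.175e-05 s = 185.9 Mbps.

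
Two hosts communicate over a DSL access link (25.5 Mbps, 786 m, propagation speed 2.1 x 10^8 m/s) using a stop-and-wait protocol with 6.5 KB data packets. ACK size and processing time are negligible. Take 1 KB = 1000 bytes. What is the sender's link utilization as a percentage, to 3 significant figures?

99.6 %

t_tx = L/R = 52000/25500000 = 0.00203922 s.
t_prop = 786/210000000 = 3.74286e-06 s; RTT = 7.48571e-06 s.
Cycle = t_tx + RTT = 0.0020467 s.
Utilization = t_tx / cycle = 0.00203922/0.0020467 = 99.6 %.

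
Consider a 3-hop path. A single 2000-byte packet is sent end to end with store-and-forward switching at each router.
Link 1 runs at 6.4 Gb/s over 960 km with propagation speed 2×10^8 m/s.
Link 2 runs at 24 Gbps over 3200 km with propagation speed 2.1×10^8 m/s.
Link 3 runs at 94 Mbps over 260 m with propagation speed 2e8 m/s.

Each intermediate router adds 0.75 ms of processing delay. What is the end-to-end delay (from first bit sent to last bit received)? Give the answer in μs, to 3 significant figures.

L = 2000 × 8 = 16000 bits.
Transmission delays (L/R per hop): 2.5, 0.666667, 170.213 μs; sum = 173.379 μs.
Propagation delays (d/s per hop): 4800, 15238.1, 1.3 μs; sum = 20039.4 μs.
Processing at 2 router(s): 2 × 0.75 ms = 1500 μs.
End-to-end = 21700 μs.

21700 μs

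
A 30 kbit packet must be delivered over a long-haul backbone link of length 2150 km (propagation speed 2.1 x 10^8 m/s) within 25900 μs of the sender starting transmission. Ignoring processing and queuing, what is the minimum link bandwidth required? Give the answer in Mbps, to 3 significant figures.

1.92 Mbps

Propagation delay = 2150000 / 210000000 = 10238.1 μs.
Transmission budget = 25900 − 10238.1 = 15661.9 μs.
R ≥ L / t_tx = 30000 bits / 0.0156619 s = 1.92 Mbps.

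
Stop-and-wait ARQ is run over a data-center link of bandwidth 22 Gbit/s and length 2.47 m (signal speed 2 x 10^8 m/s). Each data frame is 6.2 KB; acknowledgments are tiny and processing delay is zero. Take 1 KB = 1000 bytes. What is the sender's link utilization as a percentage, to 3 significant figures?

t_tx = L/R = 49600/22000000000 = 2.25455e-06 s.
t_prop = 2.47/200000000 = 1.235e-08 s; RTT = 2.47e-08 s.
Cycle = t_tx + RTT = 2.27925e-06 s.
Utilization = t_tx / cycle = 2.25455e-06/2.27925e-06 = 98.9 %.

98.9 %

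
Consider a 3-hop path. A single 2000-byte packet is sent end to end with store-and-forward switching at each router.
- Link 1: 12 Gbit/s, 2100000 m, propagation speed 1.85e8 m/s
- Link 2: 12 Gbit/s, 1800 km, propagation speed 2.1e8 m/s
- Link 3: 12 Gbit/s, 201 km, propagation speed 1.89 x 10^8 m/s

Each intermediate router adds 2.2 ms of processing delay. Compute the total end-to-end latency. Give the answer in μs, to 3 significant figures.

L = 2000 × 8 = 16000 bits.
Transmission delay per hop = L/R = 16000/12000000000 = 1.33333 μs; 3 hops → 4 μs.
Propagation delays (d/s per hop): 11351.4, 8571.43, 1063.49 μs; sum = 20986.3 μs.
Processing at 2 router(s): 2 × 2.2 ms = 4400 μs.
End-to-end = 25400 μs.

25400 μs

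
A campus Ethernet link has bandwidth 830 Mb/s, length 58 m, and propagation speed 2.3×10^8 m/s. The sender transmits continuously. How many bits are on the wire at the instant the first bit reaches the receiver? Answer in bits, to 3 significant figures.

209 bits

Propagation delay = 58 / 2.3e+08 = 2.52174e-07 s.
BDP = R × t_prop = 830000000 × 2.52174e-07 = 209.304 bits.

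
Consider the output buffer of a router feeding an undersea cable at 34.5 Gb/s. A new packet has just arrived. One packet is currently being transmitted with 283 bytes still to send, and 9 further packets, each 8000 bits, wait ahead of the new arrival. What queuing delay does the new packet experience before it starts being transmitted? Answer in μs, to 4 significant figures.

2.153 μs

Each queued packet: L/R = 8000/34500000000 = 0.231884 μs.
9 queued → 2.08696 μs.
Plus remaining 2264 bits of current packet: 0.0656232 μs.
Queuing delay = 2.153 μs.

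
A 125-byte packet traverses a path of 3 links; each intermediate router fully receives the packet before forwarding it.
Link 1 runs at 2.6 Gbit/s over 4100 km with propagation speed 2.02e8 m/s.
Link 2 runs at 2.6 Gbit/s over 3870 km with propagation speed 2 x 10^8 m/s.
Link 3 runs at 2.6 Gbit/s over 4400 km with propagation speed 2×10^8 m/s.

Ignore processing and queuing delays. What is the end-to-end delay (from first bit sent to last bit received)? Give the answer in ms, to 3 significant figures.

L = 125 × 8 = 1000 bits.
Transmission delay per hop = L/R = 1000/2600000000 = 0.000384615 ms; 3 hops → 0.00115385 ms.
Propagation delays (d/s per hop): 20.297, 19.35, 22 ms; sum = 61.647 ms.
End-to-end = 61.6 ms.

61.6 ms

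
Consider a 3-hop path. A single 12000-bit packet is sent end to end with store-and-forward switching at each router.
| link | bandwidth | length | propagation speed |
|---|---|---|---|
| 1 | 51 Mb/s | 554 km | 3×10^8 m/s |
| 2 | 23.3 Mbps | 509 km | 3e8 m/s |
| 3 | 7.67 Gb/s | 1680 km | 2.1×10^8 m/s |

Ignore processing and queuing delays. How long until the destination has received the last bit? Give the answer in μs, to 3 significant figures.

12300 μs

Transmission delays (L/R per hop): 235.294, 515.021, 1.56454 μs; sum = 751.88 μs.
Propagation delays (d/s per hop): 1846.67, 1696.67, 8000 μs; sum = 11543.3 μs.
End-to-end = 12300 μs.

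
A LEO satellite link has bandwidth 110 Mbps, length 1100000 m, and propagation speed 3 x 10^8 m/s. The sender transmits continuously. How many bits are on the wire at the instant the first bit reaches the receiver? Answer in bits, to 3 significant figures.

Propagation delay = 1100000 / 300000000 = 0.00366667 s.
BDP = R × t_prop = 110000000 × 0.00366667 = 403333 bits.

403000 bits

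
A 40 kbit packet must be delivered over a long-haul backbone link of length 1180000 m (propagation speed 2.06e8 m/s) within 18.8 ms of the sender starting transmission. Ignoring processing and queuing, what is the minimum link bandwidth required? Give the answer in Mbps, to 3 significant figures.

3.06 Mbps

Propagation delay = 1180000 / 206000000 = 5.72816 ms.
Transmission budget = 18.8 − 5.72816 = 13.0718 ms.
R ≥ L / t_tx = 40000 bits / 0.0130718 s = 3.06 Mbps.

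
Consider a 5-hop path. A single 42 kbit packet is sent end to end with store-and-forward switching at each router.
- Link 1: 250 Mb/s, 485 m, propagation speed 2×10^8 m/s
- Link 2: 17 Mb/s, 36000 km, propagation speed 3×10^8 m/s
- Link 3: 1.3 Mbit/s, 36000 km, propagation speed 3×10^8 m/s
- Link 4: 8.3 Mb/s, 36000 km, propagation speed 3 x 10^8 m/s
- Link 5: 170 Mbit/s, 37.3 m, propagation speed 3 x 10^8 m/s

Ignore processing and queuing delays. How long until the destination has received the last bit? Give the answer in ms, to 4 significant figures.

L = 42000 bits.
Transmission delays (L/R per hop): 0.168, 2.47059, 32.3077, 5.06024, 0.247059 ms; sum = 40.2536 ms.
Propagation delays (d/s per hop): 0.002425, 120, 120, 120, 0.000124333 ms; sum = 360.003 ms.
End-to-end = 400.3 ms.

400.3 ms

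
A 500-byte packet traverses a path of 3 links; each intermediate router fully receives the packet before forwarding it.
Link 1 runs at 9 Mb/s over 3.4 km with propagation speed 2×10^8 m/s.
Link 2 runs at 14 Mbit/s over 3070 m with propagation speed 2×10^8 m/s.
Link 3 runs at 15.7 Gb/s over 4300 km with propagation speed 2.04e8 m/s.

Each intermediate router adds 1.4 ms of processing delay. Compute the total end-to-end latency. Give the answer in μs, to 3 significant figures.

24600 μs

L = 500 × 8 = 4000 bits.
Transmission delays (L/R per hop): 444.444, 285.714, 0.254777 μs; sum = 730.414 μs.
Propagation delays (d/s per hop): 17, 15.35, 21078.4 μs; sum = 21110.8 μs.
Processing at 2 router(s): 2 × 1.4 ms = 2800 μs.
End-to-end = 24600 μs.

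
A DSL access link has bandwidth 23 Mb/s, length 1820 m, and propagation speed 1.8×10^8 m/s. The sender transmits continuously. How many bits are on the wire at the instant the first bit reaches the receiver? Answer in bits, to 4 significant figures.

Propagation delay = 1820 / 180000000 = 1.01111e-05 s.
BDP = R × t_prop = 23000000 × 1.01111e-05 = 232.556 bits.

232.6 bits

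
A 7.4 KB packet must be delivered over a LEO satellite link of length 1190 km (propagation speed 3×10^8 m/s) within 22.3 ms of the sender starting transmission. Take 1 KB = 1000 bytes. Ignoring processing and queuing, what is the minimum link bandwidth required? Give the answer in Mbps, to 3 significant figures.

3.23 Mbps

L = 59200 bits.
Propagation delay = 1190000 / 300000000 = 3.96667 ms.
Transmission budget = 22.3 − 3.96667 = 18.3333 ms.
R ≥ L / t_tx = 59200 bits / 0.0183333 s = 3.23 Mbps.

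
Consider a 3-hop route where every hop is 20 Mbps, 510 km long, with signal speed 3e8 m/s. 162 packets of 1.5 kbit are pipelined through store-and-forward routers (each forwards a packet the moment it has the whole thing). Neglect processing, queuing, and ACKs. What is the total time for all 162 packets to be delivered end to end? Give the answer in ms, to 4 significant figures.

17.40 ms

Per-hop transmission t_tx = L/R = 1500/20000000 = 0.075 ms.
Per-hop propagation t_prop = 510000/300000000 = 1.7 ms.
Pipeline fill: first packet needs 3·t_tx to clear all hops; remaining 161 packets each add one t_tx.
Total = (3+162-1)·t_tx + 3·t_prop = 164·0.075 + 3·1.7 = 17.40 ms.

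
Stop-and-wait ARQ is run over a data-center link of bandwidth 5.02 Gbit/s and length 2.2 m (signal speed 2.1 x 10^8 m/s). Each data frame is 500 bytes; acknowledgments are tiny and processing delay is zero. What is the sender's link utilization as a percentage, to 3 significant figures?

97.4 %

t_tx = L/R = 4000/5020000000 = 7.96813e-07 s.
t_prop = 2.2/210000000 = 1.04762e-08 s; RTT = 2.09524e-08 s.
Cycle = t_tx + RTT = 8.17765e-07 s.
Utilization = t_tx / cycle = 7.96813e-07/8.17765e-07 = 97.4 %.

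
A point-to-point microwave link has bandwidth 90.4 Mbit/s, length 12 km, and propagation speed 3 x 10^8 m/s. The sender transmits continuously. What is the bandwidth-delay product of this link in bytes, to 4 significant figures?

452.0 bytes

Propagation delay = 12000 / 300000000 = 4e-05 s.
BDP = R × t_prop = 90400000 × 4e-05 = 3616 bits.
In bytes: 3616/8 = 452.0 bytes.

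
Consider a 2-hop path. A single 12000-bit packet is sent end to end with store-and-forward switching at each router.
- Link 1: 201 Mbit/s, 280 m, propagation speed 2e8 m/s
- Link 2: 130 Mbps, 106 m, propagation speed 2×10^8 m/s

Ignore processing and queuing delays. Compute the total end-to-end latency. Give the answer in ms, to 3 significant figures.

0.154 ms

Transmission delays (L/R per hop): 0.0597015, 0.0923077 ms; sum = 0.152009 ms.
Propagation delays (d/s per hop): 0.0014, 0.00053 ms; sum = 0.00193 ms.
End-to-end = 0.154 ms.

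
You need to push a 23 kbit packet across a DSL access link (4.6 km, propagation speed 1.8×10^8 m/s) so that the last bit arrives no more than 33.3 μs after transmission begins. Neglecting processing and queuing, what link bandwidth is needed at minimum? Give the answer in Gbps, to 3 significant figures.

Propagation delay = 4600 / 180000000 = 25.5556 μs.
Transmission budget = 33.3 − 25.5556 = 7.74444 μs.
R ≥ L / t_tx = 23000 bits / 7.74444e-06 s = 2.97 Gbps.

2.97 Gbps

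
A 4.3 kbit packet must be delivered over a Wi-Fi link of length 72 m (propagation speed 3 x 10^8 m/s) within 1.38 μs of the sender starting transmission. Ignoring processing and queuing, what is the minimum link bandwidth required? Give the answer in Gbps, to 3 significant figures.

3.77 Gbps

Propagation delay = 72 / 300000000 = 0.24 μs.
Transmission budget = 1.38 − 0.24 = 1.14 μs.
R ≥ L / t_tx = 4300 bits / 1.14e-06 s = 3.77 Gbps.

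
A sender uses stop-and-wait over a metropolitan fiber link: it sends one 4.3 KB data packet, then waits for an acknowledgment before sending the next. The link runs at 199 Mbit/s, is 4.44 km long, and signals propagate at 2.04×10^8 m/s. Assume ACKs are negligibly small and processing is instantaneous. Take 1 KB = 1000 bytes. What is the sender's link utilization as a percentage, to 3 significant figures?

t_tx = L/R = 34400/199000000 = 0.000172864 s.
t_prop = 4440/204000000 = 2.17647e-05 s; RTT = 4.35294e-05 s.
Cycle = t_tx + RTT = 0.000216394 s.
Utilization = t_tx / cycle = 0.000172864/0.000216394 = 79.9 %.

79.9 %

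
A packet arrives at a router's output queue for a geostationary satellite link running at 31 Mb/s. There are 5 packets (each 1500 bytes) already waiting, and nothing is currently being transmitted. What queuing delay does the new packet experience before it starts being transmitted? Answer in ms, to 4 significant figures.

Each queued packet: L/R = 12000/31000000 = 0.387097 ms.
5 queued → 1.93548 ms.
Queuing delay = 1.935 ms.

1.935 ms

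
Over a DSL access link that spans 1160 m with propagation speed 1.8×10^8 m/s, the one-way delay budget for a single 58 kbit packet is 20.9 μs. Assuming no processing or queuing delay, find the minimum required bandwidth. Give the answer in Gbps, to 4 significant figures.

Propagation delay = 1160 / 180000000 = 6.44444 μs.
Transmission budget = 20.9 − 6.44444 = 14.4556 μs.
R ≥ L / t_tx = 58000 bits / 1.44556e-05 s = 4.012 Gbps.

4.012 Gbps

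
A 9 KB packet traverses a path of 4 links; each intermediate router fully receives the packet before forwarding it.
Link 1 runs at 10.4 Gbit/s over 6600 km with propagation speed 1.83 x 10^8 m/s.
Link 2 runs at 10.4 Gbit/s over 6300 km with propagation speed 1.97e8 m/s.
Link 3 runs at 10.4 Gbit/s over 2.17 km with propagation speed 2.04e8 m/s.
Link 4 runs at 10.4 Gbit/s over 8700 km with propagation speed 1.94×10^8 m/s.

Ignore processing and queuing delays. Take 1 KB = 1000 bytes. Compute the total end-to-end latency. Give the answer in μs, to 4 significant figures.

L = 72000 bits.
Transmission delay per hop = L/R = 72000/10400000000 = 6.92308 μs; 4 hops → 27.6923 μs.
Propagation delays (d/s per hop): 36065.6, 31979.7, 10.6373, 44845.4 μs; sum = 112901 μs.
End-to-end = 112900 μs.

112900 μs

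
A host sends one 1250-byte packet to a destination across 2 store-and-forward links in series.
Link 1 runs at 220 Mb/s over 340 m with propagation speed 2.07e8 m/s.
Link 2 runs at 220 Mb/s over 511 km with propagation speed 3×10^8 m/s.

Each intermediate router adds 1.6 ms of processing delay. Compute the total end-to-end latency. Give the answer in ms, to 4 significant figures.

L = 1250 × 8 = 10000 bits.
Transmission delay per hop = L/R = 10000/220000000 = 0.0454545 ms; 2 hops → 0.0909091 ms.
Propagation delays (d/s per hop): 0.00164251, 1.70333 ms; sum = 1.70498 ms.
Processing at 1 router(s): 1 × 1.6 ms = 1.6 ms.
End-to-end = 3.396 ms.

3.396 ms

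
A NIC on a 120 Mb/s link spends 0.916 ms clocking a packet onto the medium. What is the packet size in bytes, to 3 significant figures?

L = R × t_tx = 120000000 b/s × 0.000916 s = 109920 bits.
In bytes: 109920 / 8 = 13700 bytes.

13700 bytes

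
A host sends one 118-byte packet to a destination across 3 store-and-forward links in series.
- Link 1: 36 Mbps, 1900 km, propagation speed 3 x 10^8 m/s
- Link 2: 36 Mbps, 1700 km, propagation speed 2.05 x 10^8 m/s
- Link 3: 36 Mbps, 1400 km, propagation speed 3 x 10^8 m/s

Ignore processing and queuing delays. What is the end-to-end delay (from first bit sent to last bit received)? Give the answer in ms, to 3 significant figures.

L = 118 × 8 = 944 bits.
Transmission delay per hop = L/R = 944/36000000 = 0.0262222 ms; 3 hops → 0.0786667 ms.
Propagation delays (d/s per hop): 6.33333, 8.29268, 4.66667 ms; sum = 19.2927 ms.
End-to-end = 19.4 ms.

19.4 ms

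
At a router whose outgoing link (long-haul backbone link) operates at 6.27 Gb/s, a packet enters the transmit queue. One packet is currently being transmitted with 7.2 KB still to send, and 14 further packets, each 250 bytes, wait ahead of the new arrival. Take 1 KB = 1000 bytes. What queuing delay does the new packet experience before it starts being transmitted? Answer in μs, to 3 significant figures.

Each queued packet: L/R = 2000/6270000000 = 0.318979 μs.
14 queued → 4.46571 μs.
Plus remaining 57600 bits of current packet: 9.1866 μs.
Queuing delay = 13.7 μs.

13.7 μs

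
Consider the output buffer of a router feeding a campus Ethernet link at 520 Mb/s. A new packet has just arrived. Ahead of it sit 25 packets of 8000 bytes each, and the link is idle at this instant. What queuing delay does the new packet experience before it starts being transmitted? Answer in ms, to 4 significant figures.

3.077 ms

Each queued packet: L/R = 64000/520000000 = 0.123077 ms.
25 queued → 3.07692 ms.
Queuing delay = 3.077 ms.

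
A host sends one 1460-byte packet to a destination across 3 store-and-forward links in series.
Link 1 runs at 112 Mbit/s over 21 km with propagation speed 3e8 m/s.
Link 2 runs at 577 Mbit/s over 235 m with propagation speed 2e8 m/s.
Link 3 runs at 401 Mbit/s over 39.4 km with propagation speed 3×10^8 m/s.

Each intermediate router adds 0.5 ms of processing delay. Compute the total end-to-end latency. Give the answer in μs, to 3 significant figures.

L = 1460 × 8 = 11680 bits.
Transmission delays (L/R per hop): 104.286, 20.2426, 29.1272 μs; sum = 153.656 μs.
Propagation delays (d/s per hop): 70, 1.175, 131.333 μs; sum = 202.508 μs.
Processing at 2 router(s): 2 × 0.5 ms = 1000 μs.
End-to-end = 1360 μs.

1360 μs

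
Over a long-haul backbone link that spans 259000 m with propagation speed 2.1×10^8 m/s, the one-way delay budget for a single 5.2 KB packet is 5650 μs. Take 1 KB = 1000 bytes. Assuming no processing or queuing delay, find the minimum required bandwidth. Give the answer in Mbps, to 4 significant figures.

9.419 Mbps

L = 41600 bits.
Propagation delay = 259000 / 210000000 = 1233.33 μs.
Transmission budget = 5650 − 1233.33 = 4416.67 μs.
R ≥ L / t_tx = 41600 bits / 0.00441667 s = 9.419 Mbps.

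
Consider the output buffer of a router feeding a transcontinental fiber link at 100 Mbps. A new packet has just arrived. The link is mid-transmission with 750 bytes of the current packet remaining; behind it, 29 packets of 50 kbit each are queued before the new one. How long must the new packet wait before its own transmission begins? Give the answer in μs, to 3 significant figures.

14600 μs

Each queued packet: L/R = 50000/100000000 = 500 μs.
29 queued → 14500 μs.
Plus remaining 6000 bits of current packet: 60 μs.
Queuing delay = 14600 μs.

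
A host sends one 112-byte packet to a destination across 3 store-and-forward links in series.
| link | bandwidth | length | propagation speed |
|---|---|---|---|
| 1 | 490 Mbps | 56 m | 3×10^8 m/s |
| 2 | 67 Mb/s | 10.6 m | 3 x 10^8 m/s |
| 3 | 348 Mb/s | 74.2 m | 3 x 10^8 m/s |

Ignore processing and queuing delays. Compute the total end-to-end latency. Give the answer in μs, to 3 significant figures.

18.2 μs

L = 112 × 8 = 896 bits.
Transmission delays (L/R per hop): 1.82857, 13.3731, 2.57471 μs; sum = 17.7764 μs.
Propagation delays (d/s per hop): 0.186667, 0.0353333, 0.247333 μs; sum = 0.469333 μs.
End-to-end = 18.2 μs.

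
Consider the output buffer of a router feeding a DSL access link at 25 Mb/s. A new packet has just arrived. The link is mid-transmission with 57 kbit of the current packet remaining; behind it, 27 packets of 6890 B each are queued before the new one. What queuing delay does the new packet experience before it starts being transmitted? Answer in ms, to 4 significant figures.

61.81 ms

Each queued packet: L/R = 55120/25000000 = 2.2048 ms.
27 queued → 59.5296 ms.
Plus remaining 57000 bits of current packet: 2.28 ms.
Queuing delay = 61.81 ms.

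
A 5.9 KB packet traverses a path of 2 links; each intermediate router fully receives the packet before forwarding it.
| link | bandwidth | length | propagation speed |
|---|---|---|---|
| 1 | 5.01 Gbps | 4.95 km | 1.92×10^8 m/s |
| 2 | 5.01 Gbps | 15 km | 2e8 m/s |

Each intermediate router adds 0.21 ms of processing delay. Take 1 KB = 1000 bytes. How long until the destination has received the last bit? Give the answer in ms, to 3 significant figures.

0.330 ms

L = 47200 bits.
Transmission delay per hop = L/R = 47200/5010000000 = 0.00942116 ms; 2 hops → 0.0188423 ms.
Propagation delays (d/s per hop): 0.0257813, 0.075 ms; sum = 0.100781 ms.
Processing at 1 router(s): 1 × 0.21 ms = 0.21 ms.
End-to-end = 0.330 ms.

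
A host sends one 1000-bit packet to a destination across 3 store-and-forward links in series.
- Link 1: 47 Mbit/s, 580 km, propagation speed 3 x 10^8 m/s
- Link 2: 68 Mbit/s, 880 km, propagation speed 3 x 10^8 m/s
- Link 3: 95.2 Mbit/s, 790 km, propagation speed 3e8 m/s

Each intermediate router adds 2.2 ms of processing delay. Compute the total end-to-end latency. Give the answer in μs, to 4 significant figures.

11950 μs

Transmission delays (L/R per hop): 21.2766, 14.7059, 10.5042 μs; sum = 46.4867 μs.
Propagation delays (d/s per hop): 1933.33, 2933.33, 2633.33 μs; sum = 7500 μs.
Processing at 2 router(s): 2 × 2.2 ms = 4400 μs.
End-to-end = 11950 μs.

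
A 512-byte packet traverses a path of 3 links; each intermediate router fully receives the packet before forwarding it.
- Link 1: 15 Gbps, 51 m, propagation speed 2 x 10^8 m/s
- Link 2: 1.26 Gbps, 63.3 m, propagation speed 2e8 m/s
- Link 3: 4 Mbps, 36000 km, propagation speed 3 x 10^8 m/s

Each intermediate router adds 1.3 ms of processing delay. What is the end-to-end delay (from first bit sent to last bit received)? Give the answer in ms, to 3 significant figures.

L = 512 × 8 = 4096 bits.
Transmission delays (L/R per hop): 0.000273067, 0.00325079, 1.024 ms; sum = 1.02752 ms.
Propagation delays (d/s per hop): 0.000255, 0.0003165, 120 ms; sum = 120.001 ms.
Processing at 2 router(s): 2 × 1.3 ms = 2.6 ms.
End-to-end = 124 ms.

124 ms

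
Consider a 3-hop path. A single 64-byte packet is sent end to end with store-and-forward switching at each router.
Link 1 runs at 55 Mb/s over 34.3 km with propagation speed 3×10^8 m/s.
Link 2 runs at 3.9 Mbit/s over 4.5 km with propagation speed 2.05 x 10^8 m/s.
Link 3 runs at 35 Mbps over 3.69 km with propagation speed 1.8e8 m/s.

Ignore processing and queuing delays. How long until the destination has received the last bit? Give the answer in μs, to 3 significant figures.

L = 64 × 8 = 512 bits.
Transmission delays (L/R per hop): 9.30909, 131.282, 14.6286 μs; sum = 155.22 μs.
Propagation delays (d/s per hop): 114.333, 21.9512, 20.5 μs; sum = 156.785 μs.
End-to-end = 312 μs.

312 μs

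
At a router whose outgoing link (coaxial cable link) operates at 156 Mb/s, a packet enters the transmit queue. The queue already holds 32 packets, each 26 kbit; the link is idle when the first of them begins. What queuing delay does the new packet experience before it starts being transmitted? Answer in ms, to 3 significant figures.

5.33 ms

Each queued packet: L/R = 26000/156000000 = 0.166667 ms.
32 queued → 5.33333 ms.
Queuing delay = 5.33 ms.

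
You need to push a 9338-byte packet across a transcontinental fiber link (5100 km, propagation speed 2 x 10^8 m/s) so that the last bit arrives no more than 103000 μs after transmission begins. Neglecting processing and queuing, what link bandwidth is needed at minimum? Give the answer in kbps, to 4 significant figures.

L = 74704 bits.
Propagation delay = 5100000 / 200000000 = 25500 μs.
Transmission budget = 103000 − 25500 = 77500 μs.
R ≥ L / t_tx = 74704 bits / 0.0775 s = 963.9 kbps.

963.9 kbps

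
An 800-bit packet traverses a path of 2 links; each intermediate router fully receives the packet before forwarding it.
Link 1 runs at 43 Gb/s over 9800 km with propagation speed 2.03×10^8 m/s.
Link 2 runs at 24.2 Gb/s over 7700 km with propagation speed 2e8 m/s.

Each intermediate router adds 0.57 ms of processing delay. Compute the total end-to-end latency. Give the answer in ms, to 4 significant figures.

87.35 ms

Transmission delays (L/R per hop): 1.86047e-05, 3.30579e-05 ms; sum = 5.16625e-05 ms.
Propagation delays (d/s per hop): 48.2759, 38.5 ms; sum = 86.7759 ms.
Processing at 1 router(s): 1 × 0.57 ms = 0.57 ms.
End-to-end = 87.35 ms.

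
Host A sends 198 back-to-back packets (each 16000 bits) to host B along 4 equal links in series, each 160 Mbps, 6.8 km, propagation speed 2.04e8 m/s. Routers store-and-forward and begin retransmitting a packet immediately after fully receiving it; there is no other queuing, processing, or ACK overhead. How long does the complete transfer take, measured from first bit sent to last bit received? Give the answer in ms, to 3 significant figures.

Per-hop transmission t_tx = L/R = 16000/160000000 = 0.1 ms.
Per-hop propagation t_prop = 6800/204000000 = 0.0333333 ms.
Pipeline fill: first packet needs 4·t_tx to clear all hops; remaining 197 packets each add one t_tx.
Total = (4+198-1)·t_tx + 4·t_prop = 201·0.1 + 4·0.0333333 = 20.2 ms.

20.2 ms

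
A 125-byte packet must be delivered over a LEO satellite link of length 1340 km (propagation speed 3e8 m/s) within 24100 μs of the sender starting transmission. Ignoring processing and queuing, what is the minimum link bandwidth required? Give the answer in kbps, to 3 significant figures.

50.9 kbps

L = 1000 bits.
Propagation delay = 1340000 / 300000000 = 4466.67 μs.
Transmission budget = 24100 − 4466.67 = 19633.3 μs.
R ≥ L / t_tx = 1000 bits / 0.0196333 s = 50.9 kbps.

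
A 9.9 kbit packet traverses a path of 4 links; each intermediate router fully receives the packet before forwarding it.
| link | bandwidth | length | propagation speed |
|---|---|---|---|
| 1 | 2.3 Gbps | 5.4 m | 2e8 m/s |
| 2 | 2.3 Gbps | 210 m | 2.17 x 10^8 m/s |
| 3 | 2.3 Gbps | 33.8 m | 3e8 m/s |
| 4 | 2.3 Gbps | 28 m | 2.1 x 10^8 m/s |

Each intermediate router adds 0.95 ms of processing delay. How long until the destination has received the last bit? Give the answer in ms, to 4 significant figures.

2.868 ms

L = 9900 bits.
Transmission delay per hop = L/R = 9900/2300000000 = 0.00430435 ms; 4 hops → 0.0172174 ms.
Propagation delays (d/s per hop): 2.7e-05, 0.000967742, 0.000112667, 0.000133333 ms; sum = 0.00124074 ms.
Processing at 3 router(s): 3 × 0.95 ms = 2.85 ms.
End-to-end = 2.868 ms.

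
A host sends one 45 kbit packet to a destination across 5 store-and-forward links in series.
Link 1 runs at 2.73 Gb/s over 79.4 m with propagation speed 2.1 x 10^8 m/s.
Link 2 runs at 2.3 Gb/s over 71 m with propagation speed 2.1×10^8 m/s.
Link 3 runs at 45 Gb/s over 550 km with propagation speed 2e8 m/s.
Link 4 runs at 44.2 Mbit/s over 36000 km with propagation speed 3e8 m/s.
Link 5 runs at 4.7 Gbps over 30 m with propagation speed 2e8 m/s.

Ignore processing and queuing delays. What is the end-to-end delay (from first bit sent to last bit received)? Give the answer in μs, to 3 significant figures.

124000 μs

L = 45000 bits.
Transmission delays (L/R per hop): 16.4835, 19.5652, 1, 1018.1, 9.57447 μs; sum = 1064.72 μs.
Propagation delays (d/s per hop): 0.378095, 0.338095, 2750, 120000, 0.15 μs; sum = 122751 μs.
End-to-end = 124000 μs.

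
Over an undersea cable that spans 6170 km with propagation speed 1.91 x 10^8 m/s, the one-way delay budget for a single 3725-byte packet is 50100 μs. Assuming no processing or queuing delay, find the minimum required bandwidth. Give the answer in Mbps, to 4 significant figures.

L = 29800 bits.
Propagation delay = 6170000 / 191000000 = 32303.7 μs.
Transmission budget = 50100 − 32303.7 = 17796.3 μs.
R ≥ L / t_tx = 29800 bits / 0.0177963 s = 1.675 Mbps.

1.675 Mbps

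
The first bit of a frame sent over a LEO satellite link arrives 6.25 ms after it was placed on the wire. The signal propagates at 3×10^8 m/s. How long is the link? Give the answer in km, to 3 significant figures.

d = s × t_prop = 300000000 × 0.00625 = 1880 km.

1880 km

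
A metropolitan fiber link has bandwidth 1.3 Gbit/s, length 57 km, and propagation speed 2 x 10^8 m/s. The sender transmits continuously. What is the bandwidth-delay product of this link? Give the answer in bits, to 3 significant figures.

Propagation delay = 57000 / 200000000 = 0.000285 s.
BDP = R × t_prop = 1300000000 × 0.000285 = 370500 bits.

371000 bits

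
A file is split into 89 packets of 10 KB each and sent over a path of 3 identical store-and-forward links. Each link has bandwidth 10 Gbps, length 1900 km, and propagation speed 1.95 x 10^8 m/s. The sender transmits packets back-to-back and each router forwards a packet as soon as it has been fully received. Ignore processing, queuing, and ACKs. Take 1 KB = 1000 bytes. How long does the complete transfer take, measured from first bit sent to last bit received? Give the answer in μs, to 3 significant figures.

30000 μs

Per-hop transmission t_tx = L/R = 80000/10000000000 = 8 μs.
Per-hop propagation t_prop = 1900000/195000000 = 9743.59 μs.
Pipeline fill: first packet needs 3·t_tx to clear all hops; remaining 88 packets each add one t_tx.
Total = (3+89-1)·t_tx + 3·t_prop = 91·8 + 3·9743.59 = 30000 μs.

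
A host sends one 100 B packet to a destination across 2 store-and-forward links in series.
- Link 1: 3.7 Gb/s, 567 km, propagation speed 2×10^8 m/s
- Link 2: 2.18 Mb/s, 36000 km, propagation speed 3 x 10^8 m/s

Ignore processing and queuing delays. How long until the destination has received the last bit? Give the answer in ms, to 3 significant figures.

123 ms

L = 100 × 8 = 800 bits.
Transmission delays (L/R per hop): 0.000216216, 0.366972 ms; sum = 0.367189 ms.
Propagation delays (d/s per hop): 2.835, 120 ms; sum = 122.835 ms.
End-to-end = 123 ms.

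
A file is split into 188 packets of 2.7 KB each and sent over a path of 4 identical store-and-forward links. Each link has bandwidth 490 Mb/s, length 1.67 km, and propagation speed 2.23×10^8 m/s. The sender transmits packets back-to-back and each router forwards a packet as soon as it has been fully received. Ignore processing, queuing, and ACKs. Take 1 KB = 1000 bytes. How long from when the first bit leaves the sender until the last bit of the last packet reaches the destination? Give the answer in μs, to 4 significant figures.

Per-hop transmission t_tx = L/R = 21600/490000000 = 44.0816 μs.
Per-hop propagation t_prop = 1670/223000000 = 7.48879 μs.
Pipeline fill: first packet needs 4·t_tx to clear all hops; remaining 187 packets each add one t_tx.
Total = (4+188-1)·t_tx + 4·t_prop = 191·44.0816 + 4·7.48879 = 8450 μs.

8450 μs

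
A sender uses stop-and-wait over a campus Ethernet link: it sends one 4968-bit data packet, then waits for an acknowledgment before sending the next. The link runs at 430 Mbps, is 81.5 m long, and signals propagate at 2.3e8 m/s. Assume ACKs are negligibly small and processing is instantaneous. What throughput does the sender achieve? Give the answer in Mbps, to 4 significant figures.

t_tx = L/R = 4968/430000000 = 1.15535e-05 s.
t_prop = 81.5/2.3e+08 = 3.54348e-07 s; RTT = 7.08696e-07 s.
Cycle = t_tx + RTT = 1.22622e-05 s.
Throughput = L / cycle = 4968 / 1.22622e-05 = 405.1 Mbps.

405.1 Mbps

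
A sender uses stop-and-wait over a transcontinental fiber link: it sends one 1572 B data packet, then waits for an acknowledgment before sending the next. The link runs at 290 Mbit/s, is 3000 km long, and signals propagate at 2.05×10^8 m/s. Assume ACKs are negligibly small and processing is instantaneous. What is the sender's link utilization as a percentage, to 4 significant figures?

t_tx = L/R = 12576/290000000 = 4.33655e-05 s.
t_prop = 3000000/2.05e+08 = 0.0146341 s; RTT = 0.0292683 s.
Cycle = t_tx + RTT = 0.0293117 s.
Utilization = t_tx / cycle = 4.33655e-05/0.0293117 = 0.1479 %.

0.1479 %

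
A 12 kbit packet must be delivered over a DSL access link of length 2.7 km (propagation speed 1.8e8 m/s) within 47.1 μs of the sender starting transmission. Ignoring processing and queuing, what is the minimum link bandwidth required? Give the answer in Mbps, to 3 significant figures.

Propagation delay = 2700 / 180000000 = 15 μs.
Transmission budget = 47.1 − 15 = 32.1 μs.
R ≥ L / t_tx = 12000 bits / 3.21e-05 s = 374 Mbps.

374 Mbps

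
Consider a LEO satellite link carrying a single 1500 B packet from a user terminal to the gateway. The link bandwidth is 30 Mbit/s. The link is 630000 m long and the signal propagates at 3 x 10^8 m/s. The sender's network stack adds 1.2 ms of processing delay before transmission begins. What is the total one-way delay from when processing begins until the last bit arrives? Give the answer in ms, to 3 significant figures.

3.70 ms

L = 1500 × 8 = 12000 bits.
Transmission delay = L/R = 12000 / 30000000 = 0.4 ms.
Propagation delay = d/s = 630000 m / 300000000 m/s = 2.1 ms.
Plus processing delay 1.2 ms = 1.2 ms.
Total = 3.70 ms.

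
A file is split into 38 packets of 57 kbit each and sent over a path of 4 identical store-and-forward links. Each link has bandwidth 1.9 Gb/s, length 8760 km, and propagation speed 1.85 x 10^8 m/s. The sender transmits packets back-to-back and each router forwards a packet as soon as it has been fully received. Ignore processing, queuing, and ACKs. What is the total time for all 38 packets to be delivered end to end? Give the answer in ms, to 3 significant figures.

Per-hop transmission t_tx = L/R = 57000/1900000000 = 0.03 ms.
Per-hop propagation t_prop = 8760000/185000000 = 47.3514 ms.
Pipeline fill: first packet needs 4·t_tx to clear all hops; remaining 37 packets each add one t_tx.
Total = (4+38-1)·t_tx + 4·t_prop = 41·0.03 + 4·47.3514 = 191 ms.

191 ms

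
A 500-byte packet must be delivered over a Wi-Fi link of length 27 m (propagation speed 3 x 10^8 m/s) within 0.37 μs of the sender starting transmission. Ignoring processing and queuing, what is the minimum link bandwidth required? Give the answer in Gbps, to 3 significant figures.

14.3 Gbps

L = 4000 bits.
Propagation delay = 27 / 300000000 = 0.09 μs.
Transmission budget = 0.37 − 0.09 = 0.28 μs.
R ≥ L / t_tx = 4000 bits / 2.8e-07 s = 14.3 Gbps.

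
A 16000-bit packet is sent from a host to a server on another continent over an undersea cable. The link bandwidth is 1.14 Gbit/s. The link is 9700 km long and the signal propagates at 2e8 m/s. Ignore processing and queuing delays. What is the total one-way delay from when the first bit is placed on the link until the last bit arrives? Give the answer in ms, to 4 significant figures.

Transmission delay = L/R = 16000 / 1140000000 = 0.0140351 ms.
Propagation delay = d/s = 9700000 m / 200000000 m/s = 48.5 ms.
Total = 48.51 ms.

48.51 ms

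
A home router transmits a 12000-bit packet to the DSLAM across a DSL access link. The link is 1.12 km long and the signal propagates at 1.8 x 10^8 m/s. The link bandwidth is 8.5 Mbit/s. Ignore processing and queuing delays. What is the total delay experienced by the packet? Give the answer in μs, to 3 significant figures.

1420 μs

Transmission delay = L/R = 12000 / 8500000 = 1411.76 μs.
Propagation delay = d/s = 1120 m / 180000000 m/s = 6.22222 μs.
Total = 1420 μs.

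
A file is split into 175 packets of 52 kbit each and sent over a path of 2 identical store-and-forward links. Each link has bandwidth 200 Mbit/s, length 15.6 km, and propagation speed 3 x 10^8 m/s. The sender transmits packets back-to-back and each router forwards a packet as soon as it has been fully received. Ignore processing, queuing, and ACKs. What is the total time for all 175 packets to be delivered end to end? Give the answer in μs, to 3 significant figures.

Per-hop transmission t_tx = L/R = 52000/200000000 = 260 μs.
Per-hop propagation t_prop = 15600/300000000 = 52 μs.
Pipeline fill: first packet needs 2·t_tx to clear all hops; remaining 174 packets each add one t_tx.
Total = (2+175-1)·t_tx + 2·t_prop = 176·260 + 2·52 = 45900 μs.

45900 μs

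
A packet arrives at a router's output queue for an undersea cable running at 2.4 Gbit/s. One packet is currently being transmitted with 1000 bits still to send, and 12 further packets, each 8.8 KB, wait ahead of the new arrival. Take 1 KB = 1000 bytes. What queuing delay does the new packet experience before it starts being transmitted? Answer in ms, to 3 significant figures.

0.352 ms

Each queued packet: L/R = 70400/2400000000 = 0.0293333 ms.
12 queued → 0.352 ms.
Plus remaining 1000 bits of current packet: 0.000416667 ms.
Queuing delay = 0.352 ms.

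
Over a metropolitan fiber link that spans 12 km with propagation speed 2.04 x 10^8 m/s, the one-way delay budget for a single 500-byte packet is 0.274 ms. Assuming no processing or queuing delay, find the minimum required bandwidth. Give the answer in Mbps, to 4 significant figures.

18.59 Mbps

L = 4000 bits.
Propagation delay = 12000 / 204000000 = 0.0588235 ms.
Transmission budget = 0.274 − 0.0588235 = 0.215176 ms.
R ≥ L / t_tx = 4000 bits / 0.000215176 s = 18.59 Mbps.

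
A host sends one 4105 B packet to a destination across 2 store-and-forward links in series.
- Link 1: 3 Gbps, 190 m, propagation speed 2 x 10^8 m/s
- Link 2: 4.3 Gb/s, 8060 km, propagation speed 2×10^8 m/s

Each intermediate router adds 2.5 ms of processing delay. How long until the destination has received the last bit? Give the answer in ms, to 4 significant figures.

42.82 ms

L = 4105 × 8 = 32840 bits.
Transmission delays (L/R per hop): 0.0109467, 0.00763721 ms; sum = 0.0185839 ms.
Propagation delays (d/s per hop): 0.00095, 40.3 ms; sum = 40.301 ms.
Processing at 1 router(s): 1 × 2.5 ms = 2.5 ms.
End-to-end = 42.82 ms.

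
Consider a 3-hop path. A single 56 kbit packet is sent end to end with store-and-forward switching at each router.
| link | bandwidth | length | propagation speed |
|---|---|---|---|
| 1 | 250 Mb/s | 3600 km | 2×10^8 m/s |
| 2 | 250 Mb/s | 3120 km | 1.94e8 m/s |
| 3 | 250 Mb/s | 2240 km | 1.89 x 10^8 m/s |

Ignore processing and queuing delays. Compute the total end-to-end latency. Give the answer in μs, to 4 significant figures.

46610 μs

L = 56000 bits.
Transmission delay per hop = L/R = 56000/250000000 = 224 μs; 3 hops → 672 μs.
Propagation delays (d/s per hop): 18000, 16082.5, 11851.9 μs; sum = 45934.3 μs.
End-to-end = 46610 μs.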